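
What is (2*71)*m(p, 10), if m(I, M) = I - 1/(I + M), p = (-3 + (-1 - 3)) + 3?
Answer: -1775/3 ≈ -591.67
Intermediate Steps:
p = -4 (p = (-3 - 4) + 3 = -7 + 3 = -4)
(2*71)*m(p, 10) = (2*71)*((-1 + (-4)² - 4*10)/(-4 + 10)) = 142*((-1 + 16 - 40)/6) = 142*((⅙)*(-25)) = 142*(-25/6) = -1775/3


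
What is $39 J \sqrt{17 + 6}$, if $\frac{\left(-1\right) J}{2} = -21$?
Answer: $1638 \sqrt{23} \approx 7855.6$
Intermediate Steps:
$J = 42$ ($J = \left(-2\right) \left(-21\right) = 42$)
$39 J \sqrt{17 + 6} = 39 \cdot 42 \sqrt{17 + 6} = 1638 \sqrt{23}$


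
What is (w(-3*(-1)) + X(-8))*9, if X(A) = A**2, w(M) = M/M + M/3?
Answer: 594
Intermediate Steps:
w(M) = 1 + M/3 (w(M) = 1 + M*(1/3) = 1 + M/3)
(w(-3*(-1)) + X(-8))*9 = ((1 + (-3*(-1))/3) + (-8)**2)*9 = ((1 + (1/3)*3) + 64)*9 = ((1 + 1) + 64)*9 = (2 + 64)*9 = 66*9 = 594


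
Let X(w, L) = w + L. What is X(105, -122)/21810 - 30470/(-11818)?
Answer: 332174897/128875290 ≈ 2.5775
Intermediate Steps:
X(w, L) = L + w
X(105, -122)/21810 - 30470/(-11818) = (-122 + 105)/21810 - 30470/(-11818) = -17*1/21810 - 30470*(-1/11818) = -17/21810 + 15235/5909 = 332174897/128875290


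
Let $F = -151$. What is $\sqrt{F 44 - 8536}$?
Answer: $2 i \sqrt{3795} \approx 123.21 i$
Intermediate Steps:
$\sqrt{F 44 - 8536} = \sqrt{\left(-151\right) 44 - 8536} = \sqrt{-6644 - 8536} = \sqrt{-15180} = 2 i \sqrt{3795}$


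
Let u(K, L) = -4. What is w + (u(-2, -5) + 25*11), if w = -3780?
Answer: -3509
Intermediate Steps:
w + (u(-2, -5) + 25*11) = -3780 + (-4 + 25*11) = -3780 + (-4 + 275) = -3780 + 271 = -3509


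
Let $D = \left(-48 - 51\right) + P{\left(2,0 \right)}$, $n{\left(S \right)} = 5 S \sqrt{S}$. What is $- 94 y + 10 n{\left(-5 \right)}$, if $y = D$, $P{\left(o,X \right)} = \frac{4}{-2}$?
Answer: $9494 - 250 i \sqrt{5} \approx 9494.0 - 559.02 i$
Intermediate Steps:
$P{\left(o,X \right)} = -2$ ($P{\left(o,X \right)} = 4 \left(- \frac{1}{2}\right) = -2$)
$n{\left(S \right)} = 5 S^{\frac{3}{2}}$
$D = -101$ ($D = \left(-48 - 51\right) - 2 = -99 - 2 = -101$)
$y = -101$
$- 94 y + 10 n{\left(-5 \right)} = \left(-94\right) \left(-101\right) + 10 \cdot 5 \left(-5\right)^{\frac{3}{2}} = 9494 + 10 \cdot 5 \left(- 5 i \sqrt{5}\right) = 9494 + 10 \left(- 25 i \sqrt{5}\right) = 9494 - 250 i \sqrt{5}$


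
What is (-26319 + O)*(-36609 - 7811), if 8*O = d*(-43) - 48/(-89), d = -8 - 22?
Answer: 103411259175/89 ≈ 1.1619e+9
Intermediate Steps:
d = -30
O = 57429/356 (O = (-30*(-43) - 48/(-89))/8 = (1290 - 48*(-1/89))/8 = (1290 + 48/89)/8 = (1/8)*(114858/89) = 57429/356 ≈ 161.32)
(-26319 + O)*(-36609 - 7811) = (-26319 + 57429/356)*(-36609 - 7811) = -9312135/356*(-44420) = 103411259175/89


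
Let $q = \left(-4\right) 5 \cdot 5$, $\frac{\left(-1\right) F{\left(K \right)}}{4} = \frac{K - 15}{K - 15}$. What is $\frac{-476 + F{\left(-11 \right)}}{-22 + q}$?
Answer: $\frac{240}{61} \approx 3.9344$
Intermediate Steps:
$F{\left(K \right)} = -4$ ($F{\left(K \right)} = - 4 \frac{K - 15}{K - 15} = - 4 \frac{-15 + K}{-15 + K} = \left(-4\right) 1 = -4$)
$q = -100$ ($q = \left(-20\right) 5 = -100$)
$\frac{-476 + F{\left(-11 \right)}}{-22 + q} = \frac{-476 - 4}{-22 - 100} = - \frac{480}{-122} = \left(-480\right) \left(- \frac{1}{122}\right) = \frac{240}{61}$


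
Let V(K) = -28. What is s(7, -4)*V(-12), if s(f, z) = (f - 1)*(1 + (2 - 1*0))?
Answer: -504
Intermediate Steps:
s(f, z) = -3 + 3*f (s(f, z) = (-1 + f)*(1 + (2 + 0)) = (-1 + f)*(1 + 2) = (-1 + f)*3 = -3 + 3*f)
s(7, -4)*V(-12) = (-3 + 3*7)*(-28) = (-3 + 21)*(-28) = 18*(-28) = -504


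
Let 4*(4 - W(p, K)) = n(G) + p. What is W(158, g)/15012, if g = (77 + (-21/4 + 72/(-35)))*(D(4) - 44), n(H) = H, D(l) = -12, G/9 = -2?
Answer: -31/15012 ≈ -0.0020650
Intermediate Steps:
G = -18 (G = 9*(-2) = -18)
g = -19514/5 (g = (77 + (-21/4 + 72/(-35)))*(-12 - 44) = (77 + (-21*¼ + 72*(-1/35)))*(-56) = (77 + (-21/4 - 72/35))*(-56) = (77 - 1023/140)*(-56) = (9757/140)*(-56) = -19514/5 ≈ -3902.8)
W(p, K) = 17/2 - p/4 (W(p, K) = 4 - (-18 + p)/4 = 4 + (9/2 - p/4) = 17/2 - p/4)
W(158, g)/15012 = (17/2 - ¼*158)/15012 = (17/2 - 79/2)*(1/15012) = -31*1/15012 = -31/15012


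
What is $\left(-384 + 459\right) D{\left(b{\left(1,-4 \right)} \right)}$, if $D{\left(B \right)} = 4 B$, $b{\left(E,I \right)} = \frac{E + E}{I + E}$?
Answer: $-200$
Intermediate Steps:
$b{\left(E,I \right)} = \frac{2 E}{E + I}$
$\left(-384 + 459\right) D{\left(b{\left(1,-4 \right)} \right)} = \left(-384 + 459\right) 4 \cdot 2 \cdot 1 \frac{1}{1 - 4} = 75 \cdot 4 \cdot 2 \cdot 1 \frac{1}{-3} = 75 \cdot 4 \cdot 2 \cdot 1 \left(- \frac{1}{3}\right) = 75 \cdot 4 \left(- \frac{2}{3}\right) = 75 \left(- \frac{8}{3}\right) = -200$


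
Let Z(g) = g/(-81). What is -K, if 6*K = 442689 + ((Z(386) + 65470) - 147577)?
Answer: -14603378/243 ≈ -60096.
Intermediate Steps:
Z(g) = -g/81 (Z(g) = g*(-1/81) = -g/81)
K = 14603378/243 (K = (442689 + ((-1/81*386 + 65470) - 147577))/6 = (442689 + ((-386/81 + 65470) - 147577))/6 = (442689 + (5302684/81 - 147577))/6 = (442689 - 6651053/81)/6 = (⅙)*(29206756/81) = 14603378/243 ≈ 60096.)
-K = -1*14603378/243 = -14603378/243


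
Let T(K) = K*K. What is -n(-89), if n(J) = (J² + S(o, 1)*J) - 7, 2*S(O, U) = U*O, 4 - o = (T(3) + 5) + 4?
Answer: -8537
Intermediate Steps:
T(K) = K²
o = -14 (o = 4 - ((3² + 5) + 4) = 4 - ((9 + 5) + 4) = 4 - (14 + 4) = 4 - 1*18 = 4 - 18 = -14)
S(O, U) = O*U/2 (S(O, U) = (U*O)/2 = (O*U)/2 = O*U/2)
n(J) = -7 + J² - 7*J (n(J) = (J² + ((½)*(-14)*1)*J) - 7 = (J² - 7*J) - 7 = -7 + J² - 7*J)
-n(-89) = -(-7 + (-89)² - 7*(-89)) = -(-7 + 7921 + 623) = -1*8537 = -8537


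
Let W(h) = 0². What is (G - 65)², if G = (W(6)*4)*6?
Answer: 4225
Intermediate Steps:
W(h) = 0
G = 0 (G = (0*4)*6 = 0*6 = 0)
(G - 65)² = (0 - 65)² = (-65)² = 4225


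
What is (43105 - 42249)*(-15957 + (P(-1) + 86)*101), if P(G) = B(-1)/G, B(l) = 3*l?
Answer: -5964608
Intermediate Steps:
P(G) = -3/G (P(G) = (3*(-1))/G = -3/G)
(43105 - 42249)*(-15957 + (P(-1) + 86)*101) = (43105 - 42249)*(-15957 + (-3/(-1) + 86)*101) = 856*(-15957 + (-3*(-1) + 86)*101) = 856*(-15957 + (3 + 86)*101) = 856*(-15957 + 89*101) = 856*(-15957 + 8989) = 856*(-6968) = -5964608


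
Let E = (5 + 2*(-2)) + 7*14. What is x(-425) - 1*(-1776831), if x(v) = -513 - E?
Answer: 1776219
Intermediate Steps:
E = 99 (E = (5 - 4) + 98 = 1 + 98 = 99)
x(v) = -612 (x(v) = -513 - 1*99 = -513 - 99 = -612)
x(-425) - 1*(-1776831) = -612 - 1*(-1776831) = -612 + 1776831 = 1776219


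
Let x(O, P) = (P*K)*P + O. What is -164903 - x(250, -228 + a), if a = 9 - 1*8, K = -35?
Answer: 1638362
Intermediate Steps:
a = 1 (a = 9 - 8 = 1)
x(O, P) = O - 35*P**2 (x(O, P) = (P*(-35))*P + O = (-35*P)*P + O = -35*P**2 + O = O - 35*P**2)
-164903 - x(250, -228 + a) = -164903 - (250 - 35*(-228 + 1)**2) = -164903 - (250 - 35*(-227)**2) = -164903 - (250 - 35*51529) = -164903 - (250 - 1803515) = -164903 - 1*(-1803265) = -164903 + 1803265 = 1638362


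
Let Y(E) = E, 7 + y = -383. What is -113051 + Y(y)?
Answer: -113441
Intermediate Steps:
y = -390 (y = -7 - 383 = -390)
-113051 + Y(y) = -113051 - 390 = -113441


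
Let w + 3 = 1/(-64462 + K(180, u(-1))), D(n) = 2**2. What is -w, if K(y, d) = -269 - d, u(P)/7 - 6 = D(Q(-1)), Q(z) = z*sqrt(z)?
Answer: 194404/64801 ≈ 3.0000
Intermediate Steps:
Q(z) = z**(3/2)
D(n) = 4
u(P) = 70 (u(P) = 42 + 7*4 = 42 + 28 = 70)
w = -194404/64801 (w = -3 + 1/(-64462 + (-269 - 1*70)) = -3 + 1/(-64462 + (-269 - 70)) = -3 + 1/(-64462 - 339) = -3 + 1/(-64801) = -3 - 1/64801 = -194404/64801 ≈ -3.0000)
-w = -1*(-194404/64801) = 194404/64801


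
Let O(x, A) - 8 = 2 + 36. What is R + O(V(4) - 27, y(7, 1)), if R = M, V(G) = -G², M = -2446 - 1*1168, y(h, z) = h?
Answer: -3568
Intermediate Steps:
M = -3614 (M = -2446 - 1168 = -3614)
R = -3614
O(x, A) = 46 (O(x, A) = 8 + (2 + 36) = 8 + 38 = 46)
R + O(V(4) - 27, y(7, 1)) = -3614 + 46 = -3568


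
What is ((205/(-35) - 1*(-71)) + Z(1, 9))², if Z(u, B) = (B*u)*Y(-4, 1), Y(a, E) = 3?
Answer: 416025/49 ≈ 8490.3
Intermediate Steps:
Z(u, B) = 3*B*u (Z(u, B) = (B*u)*3 = 3*B*u)
((205/(-35) - 1*(-71)) + Z(1, 9))² = ((205/(-35) - 1*(-71)) + 3*9*1)² = ((205*(-1/35) + 71) + 27)² = ((-41/7 + 71) + 27)² = (456/7 + 27)² = (645/7)² = 416025/49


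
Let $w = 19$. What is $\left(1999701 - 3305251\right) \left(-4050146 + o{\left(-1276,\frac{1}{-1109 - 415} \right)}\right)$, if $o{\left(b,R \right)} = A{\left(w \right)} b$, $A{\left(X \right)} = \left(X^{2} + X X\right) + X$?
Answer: $6522086524100$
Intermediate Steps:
$A{\left(X \right)} = X + 2 X^{2}$ ($A{\left(X \right)} = \left(X^{2} + X^{2}\right) + X = 2 X^{2} + X = X + 2 X^{2}$)
$o{\left(b,R \right)} = 741 b$ ($o{\left(b,R \right)} = 19 \left(1 + 2 \cdot 19\right) b = 19 \left(1 + 38\right) b = 19 \cdot 39 b = 741 b$)
$\left(1999701 - 3305251\right) \left(-4050146 + o{\left(-1276,\frac{1}{-1109 - 415} \right)}\right) = \left(1999701 - 3305251\right) \left(-4050146 + 741 \left(-1276\right)\right) = - 1305550 \left(-4050146 - 945516\right) = \left(-1305550\right) \left(-4995662\right) = 6522086524100$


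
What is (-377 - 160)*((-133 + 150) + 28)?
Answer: -24165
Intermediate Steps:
(-377 - 160)*((-133 + 150) + 28) = -537*(17 + 28) = -537*45 = -24165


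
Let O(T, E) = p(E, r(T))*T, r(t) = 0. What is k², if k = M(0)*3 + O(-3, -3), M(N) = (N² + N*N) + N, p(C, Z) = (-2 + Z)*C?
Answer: 324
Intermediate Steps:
p(C, Z) = C*(-2 + Z)
M(N) = N + 2*N² (M(N) = (N² + N²) + N = 2*N² + N = N + 2*N²)
O(T, E) = -2*E*T (O(T, E) = (E*(-2 + 0))*T = (E*(-2))*T = (-2*E)*T = -2*E*T)
k = -18 (k = (0*(1 + 2*0))*3 - 2*(-3)*(-3) = (0*(1 + 0))*3 - 18 = (0*1)*3 - 18 = 0*3 - 18 = 0 - 18 = -18)
k² = (-18)² = 324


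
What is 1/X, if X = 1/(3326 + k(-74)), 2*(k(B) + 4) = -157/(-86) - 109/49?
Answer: 27996135/8428 ≈ 3321.8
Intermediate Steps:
k(B) = -35393/8428 (k(B) = -4 + (-157/(-86) - 109/49)/2 = -4 + (-157*(-1/86) - 109*1/49)/2 = -4 + (157/86 - 109/49)/2 = -4 + (½)*(-1681/4214) = -4 - 1681/8428 = -35393/8428)
X = 8428/27996135 (X = 1/(3326 - 35393/8428) = 1/(27996135/8428) = 8428/27996135 ≈ 0.00030104)
1/X = 1/(8428/27996135) = 27996135/8428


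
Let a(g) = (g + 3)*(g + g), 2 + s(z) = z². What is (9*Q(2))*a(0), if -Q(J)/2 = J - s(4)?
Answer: 0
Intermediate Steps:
s(z) = -2 + z²
a(g) = 2*g*(3 + g) (a(g) = (3 + g)*(2*g) = 2*g*(3 + g))
Q(J) = 28 - 2*J (Q(J) = -2*(J - (-2 + 4²)) = -2*(J - (-2 + 16)) = -2*(J - 1*14) = -2*(J - 14) = -2*(-14 + J) = 28 - 2*J)
(9*Q(2))*a(0) = (9*(28 - 2*2))*(2*0*(3 + 0)) = (9*(28 - 4))*(2*0*3) = (9*24)*0 = 216*0 = 0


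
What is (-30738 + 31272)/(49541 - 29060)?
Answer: 178/6827 ≈ 0.026073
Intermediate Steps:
(-30738 + 31272)/(49541 - 29060) = 534/20481 = 534*(1/20481) = 178/6827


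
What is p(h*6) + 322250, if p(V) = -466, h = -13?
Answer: 321784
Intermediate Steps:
p(h*6) + 322250 = -466 + 322250 = 321784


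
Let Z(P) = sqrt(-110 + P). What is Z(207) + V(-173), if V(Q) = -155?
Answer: -155 + sqrt(97) ≈ -145.15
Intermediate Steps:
Z(207) + V(-173) = sqrt(-110 + 207) - 155 = sqrt(97) - 155 = -155 + sqrt(97)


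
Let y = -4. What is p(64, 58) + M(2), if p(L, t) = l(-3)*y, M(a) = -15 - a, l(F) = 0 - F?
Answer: -29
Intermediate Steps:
l(F) = -F
p(L, t) = -12 (p(L, t) = -1*(-3)*(-4) = 3*(-4) = -12)
p(64, 58) + M(2) = -12 + (-15 - 1*2) = -12 + (-15 - 2) = -12 - 17 = -29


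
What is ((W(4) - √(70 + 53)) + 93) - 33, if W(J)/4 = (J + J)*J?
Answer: 188 - √123 ≈ 176.91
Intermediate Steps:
W(J) = 8*J² (W(J) = 4*((J + J)*J) = 4*((2*J)*J) = 4*(2*J²) = 8*J²)
((W(4) - √(70 + 53)) + 93) - 33 = ((8*4² - √(70 + 53)) + 93) - 33 = ((8*16 - √123) + 93) - 33 = ((128 - √123) + 93) - 33 = (221 - √123) - 33 = 188 - √123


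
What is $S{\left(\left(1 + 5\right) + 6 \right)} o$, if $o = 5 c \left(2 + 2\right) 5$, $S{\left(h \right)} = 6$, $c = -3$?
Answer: $-1800$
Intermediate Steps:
$o = -300$ ($o = 5 \left(-3\right) \left(2 + 2\right) 5 = - 15 \cdot 4 \cdot 5 = \left(-15\right) 20 = -300$)
$S{\left(\left(1 + 5\right) + 6 \right)} o = 6 \left(-300\right) = -1800$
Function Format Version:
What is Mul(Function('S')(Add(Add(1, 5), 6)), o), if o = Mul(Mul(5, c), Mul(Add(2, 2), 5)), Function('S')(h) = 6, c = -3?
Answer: -1800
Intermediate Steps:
o = -300 (o = Mul(Mul(5, -3), Mul(Add(2, 2), 5)) = Mul(-15, Mul(4, 5)) = Mul(-15, 20) = -300)
Mul(Function('S')(Add(Add(1, 5), 6)), o) = Mul(6, -300) = -1800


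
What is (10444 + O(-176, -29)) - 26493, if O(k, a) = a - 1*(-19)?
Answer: -16059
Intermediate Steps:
O(k, a) = 19 + a (O(k, a) = a + 19 = 19 + a)
(10444 + O(-176, -29)) - 26493 = (10444 + (19 - 29)) - 26493 = (10444 - 10) - 26493 = 10434 - 26493 = -16059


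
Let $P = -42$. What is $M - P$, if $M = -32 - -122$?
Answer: $132$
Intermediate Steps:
$M = 90$ ($M = -32 + 122 = 90$)
$M - P = 90 - -42 = 90 + 42 = 132$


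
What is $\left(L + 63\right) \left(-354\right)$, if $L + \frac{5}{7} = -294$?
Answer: $\frac{574188}{7} \approx 82027.0$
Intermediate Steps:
$L = - \frac{2063}{7}$ ($L = - \frac{5}{7} - 294 = - \frac{2063}{7} \approx -294.71$)
$\left(L + 63\right) \left(-354\right) = \left(- \frac{2063}{7} + 63\right) \left(-354\right) = \left(- \frac{1622}{7}\right) \left(-354\right) = \frac{574188}{7}$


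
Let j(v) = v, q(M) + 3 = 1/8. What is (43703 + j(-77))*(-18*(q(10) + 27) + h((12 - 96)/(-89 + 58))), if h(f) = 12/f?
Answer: -262519455/14 ≈ -1.8751e+7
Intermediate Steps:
q(M) = -23/8 (q(M) = -3 + 1/8 = -3 + ⅛ = -23/8)
(43703 + j(-77))*(-18*(q(10) + 27) + h((12 - 96)/(-89 + 58))) = (43703 - 77)*(-18*(-23/8 + 27) + 12/(((12 - 96)/(-89 + 58)))) = 43626*(-18*193/8 + 12/((-84/(-31)))) = 43626*(-1737/4 + 12/((-84*(-1/31)))) = 43626*(-1737/4 + 12/(84/31)) = 43626*(-1737/4 + 12*(31/84)) = 43626*(-1737/4 + 31/7) = 43626*(-12035/28) = -262519455/14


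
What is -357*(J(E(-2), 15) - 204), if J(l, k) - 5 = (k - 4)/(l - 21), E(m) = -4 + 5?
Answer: 1424787/20 ≈ 71239.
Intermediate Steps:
E(m) = 1
J(l, k) = 5 + (-4 + k)/(-21 + l) (J(l, k) = 5 + (k - 4)/(l - 21) = 5 + (-4 + k)/(-21 + l))
-357*(J(E(-2), 15) - 204) = -357*((-109 + 15 + 5*1)/(-21 + 1) - 204) = -357*((-109 + 15 + 5)/(-20) - 204) = -357*(-1/20*(-89) - 204) = -357*(89/20 - 204) = -357*(-3991/20) = 1424787/20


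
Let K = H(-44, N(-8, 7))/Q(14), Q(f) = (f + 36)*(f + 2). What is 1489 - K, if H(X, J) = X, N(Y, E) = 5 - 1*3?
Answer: 297811/200 ≈ 1489.1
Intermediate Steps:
N(Y, E) = 2 (N(Y, E) = 5 - 3 = 2)
Q(f) = (2 + f)*(36 + f) (Q(f) = (36 + f)*(2 + f) = (2 + f)*(36 + f))
K = -11/200 (K = -44/(72 + 14² + 38*14) = -44/(72 + 196 + 532) = -44/800 = -44*1/800 = -11/200 ≈ -0.055000)
1489 - K = 1489 - 1*(-11/200) = 1489 + 11/200 = 297811/200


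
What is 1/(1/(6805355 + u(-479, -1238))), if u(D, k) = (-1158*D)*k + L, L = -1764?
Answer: -679892725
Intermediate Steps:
u(D, k) = -1764 - 1158*D*k (u(D, k) = (-1158*D)*k - 1764 = -1158*D*k - 1764 = -1764 - 1158*D*k)
1/(1/(6805355 + u(-479, -1238))) = 1/(1/(6805355 + (-1764 - 1158*(-479)*(-1238)))) = 1/(1/(6805355 + (-1764 - 686696316))) = 1/(1/(6805355 - 686698080)) = 1/(1/(-679892725)) = 1/(-1/679892725) = -679892725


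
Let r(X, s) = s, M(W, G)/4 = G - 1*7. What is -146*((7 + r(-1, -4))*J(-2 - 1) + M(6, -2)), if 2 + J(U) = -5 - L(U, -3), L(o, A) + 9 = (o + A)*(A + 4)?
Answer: 1752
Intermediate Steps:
M(W, G) = -28 + 4*G (M(W, G) = 4*(G - 1*7) = 4*(G - 7) = 4*(-7 + G) = -28 + 4*G)
L(o, A) = -9 + (4 + A)*(A + o) (L(o, A) = -9 + (o + A)*(A + 4) = -9 + (A + o)*(4 + A) = -9 + (4 + A)*(A + o))
J(U) = 5 - U (J(U) = -2 + (-5 - (-9 + (-3)² + 4*(-3) + 4*U - 3*U)) = -2 + (-5 - (-9 + 9 - 12 + 4*U - 3*U)) = -2 + (-5 - (-12 + U)) = -2 + (-5 + (12 - U)) = -2 + (7 - U) = 5 - U)
-146*((7 + r(-1, -4))*J(-2 - 1) + M(6, -2)) = -146*((7 - 4)*(5 - (-2 - 1)) + (-28 + 4*(-2))) = -146*(3*(5 - 1*(-3)) + (-28 - 8)) = -146*(3*(5 + 3) - 36) = -146*(3*8 - 36) = -146*(24 - 36) = -146*(-12) = 1752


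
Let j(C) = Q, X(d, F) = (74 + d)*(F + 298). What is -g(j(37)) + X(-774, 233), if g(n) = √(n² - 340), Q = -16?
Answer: -371700 - 2*I*√21 ≈ -3.717e+5 - 9.1651*I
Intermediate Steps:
X(d, F) = (74 + d)*(298 + F)
j(C) = -16
g(n) = √(-340 + n²)
-g(j(37)) + X(-774, 233) = -√(-340 + (-16)²) + (22052 + 74*233 + 298*(-774) + 233*(-774)) = -√(-340 + 256) + (22052 + 17242 - 230652 - 180342) = -√(-84) - 371700 = -2*I*√21 - 371700 = -371700 - 2*I*√21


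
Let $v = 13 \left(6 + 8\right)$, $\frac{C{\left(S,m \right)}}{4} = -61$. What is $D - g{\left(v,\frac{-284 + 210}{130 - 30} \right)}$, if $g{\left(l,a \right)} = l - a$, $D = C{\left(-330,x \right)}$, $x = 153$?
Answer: $- \frac{21337}{50} \approx -426.74$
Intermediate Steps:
$C{\left(S,m \right)} = -244$ ($C{\left(S,m \right)} = 4 \left(-61\right) = -244$)
$D = -244$
$v = 182$ ($v = 13 \cdot 14 = 182$)
$D - g{\left(v,\frac{-284 + 210}{130 - 30} \right)} = -244 - \left(182 - \frac{-284 + 210}{130 - 30}\right) = -244 - \left(182 - - \frac{74}{100}\right) = -244 - \left(182 - \left(-74\right) \frac{1}{100}\right) = -244 - \left(182 - - \frac{37}{50}\right) = -244 - \left(182 + \frac{37}{50}\right) = -244 - \frac{9137}{50} = - \frac{21337}{50}$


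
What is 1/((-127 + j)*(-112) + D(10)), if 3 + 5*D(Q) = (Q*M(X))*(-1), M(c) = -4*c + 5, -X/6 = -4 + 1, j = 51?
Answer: 5/43227 ≈ 0.00011567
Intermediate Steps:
X = 18 (X = -6*(-4 + 1) = -6*(-3) = 18)
M(c) = 5 - 4*c
D(Q) = -⅗ + 67*Q/5 (D(Q) = -⅗ + ((Q*(5 - 4*18))*(-1))/5 = -⅗ + ((Q*(5 - 72))*(-1))/5 = -⅗ + ((Q*(-67))*(-1))/5 = -⅗ + (-67*Q*(-1))/5 = -⅗ + (67*Q)/5 = -⅗ + 67*Q/5)
1/((-127 + j)*(-112) + D(10)) = 1/((-127 + 51)*(-112) + (-⅗ + (67/5)*10)) = 1/(-76*(-112) + (-⅗ + 134)) = 1/(8512 + 667/5) = 1/(43227/5) = 5/43227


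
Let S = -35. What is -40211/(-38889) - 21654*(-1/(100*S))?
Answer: -350681953/68055750 ≈ -5.1529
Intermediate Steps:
-40211/(-38889) - 21654*(-1/(100*S)) = -40211/(-38889) - 21654/(-10*10*(-35)) = -40211*(-1/38889) - 21654/((-100*(-35))) = 40211/38889 - 21654/3500 = 40211/38889 - 21654*1/3500 = 40211/38889 - 10827/1750 = -350681953/68055750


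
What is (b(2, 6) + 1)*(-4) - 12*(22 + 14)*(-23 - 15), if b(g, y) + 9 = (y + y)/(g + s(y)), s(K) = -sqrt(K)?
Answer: 16496 + 24*sqrt(6) ≈ 16555.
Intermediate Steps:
b(g, y) = -9 + 2*y/(g - sqrt(y)) (b(g, y) = -9 + (y + y)/(g - sqrt(y)) = -9 + (2*y)/(g - sqrt(y)) = -9 + 2*y/(g - sqrt(y)))
(b(2, 6) + 1)*(-4) - 12*(22 + 14)*(-23 - 15) = ((-9*2 + 2*6 + 9*sqrt(6))/(2 - sqrt(6)) + 1)*(-4) - 12*(22 + 14)*(-23 - 15) = ((-18 + 12 + 9*sqrt(6))/(2 - sqrt(6)) + 1)*(-4) - 432*(-38) = ((-6 + 9*sqrt(6))/(2 - sqrt(6)) + 1)*(-4) - 12*(-1368) = (1 + (-6 + 9*sqrt(6))/(2 - sqrt(6)))*(-4) + 16416 = (-4 - 4*(-6 + 9*sqrt(6))/(2 - sqrt(6))) + 16416 = 16412 - 4*(-6 + 9*sqrt(6))/(2 - sqrt(6))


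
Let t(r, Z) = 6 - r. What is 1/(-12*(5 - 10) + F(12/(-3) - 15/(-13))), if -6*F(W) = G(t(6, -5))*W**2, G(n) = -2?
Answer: 507/31789 ≈ 0.015949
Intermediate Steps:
F(W) = W**2/3 (F(W) = -(-1)*W**2/3 = W**2/3)
1/(-12*(5 - 10) + F(12/(-3) - 15/(-13))) = 1/(-12*(5 - 10) + (12/(-3) - 15/(-13))**2/3) = 1/(-12*(-5) + (12*(-1/3) - 15*(-1/13))**2/3) = 1/(60 + (-4 + 15/13)**2/3) = 1/(60 + (-37/13)**2/3) = 1/(60 + (1/3)*(1369/169)) = 1/(60 + 1369/507) = 1/(31789/507) = 507/31789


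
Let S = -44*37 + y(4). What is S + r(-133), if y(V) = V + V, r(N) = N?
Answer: -1753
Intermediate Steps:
y(V) = 2*V
S = -1620 (S = -44*37 + 2*4 = -1628 + 8 = -1620)
S + r(-133) = -1620 - 133 = -1753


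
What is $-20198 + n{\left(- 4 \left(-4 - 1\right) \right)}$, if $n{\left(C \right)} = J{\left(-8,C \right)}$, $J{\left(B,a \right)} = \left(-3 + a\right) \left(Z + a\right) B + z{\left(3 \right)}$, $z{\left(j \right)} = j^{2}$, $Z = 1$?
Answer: $-23045$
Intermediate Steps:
$J{\left(B,a \right)} = 9 + B \left(1 + a\right) \left(-3 + a\right)$ ($J{\left(B,a \right)} = \left(-3 + a\right) \left(1 + a\right) B + 3^{2} = \left(1 + a\right) \left(-3 + a\right) B + 9 = B \left(1 + a\right) \left(-3 + a\right) + 9 = 9 + B \left(1 + a\right) \left(-3 + a\right)$)
$n{\left(C \right)} = 33 - 8 C^{2} + 16 C$ ($n{\left(C \right)} = 9 - -24 - 8 C^{2} - - 16 C = 9 + 24 - 8 C^{2} + 16 C = 33 - 8 C^{2} + 16 C$)
$-20198 + n{\left(- 4 \left(-4 - 1\right) \right)} = -20198 + \left(33 - 8 \left(- 4 \left(-4 - 1\right)\right)^{2} + 16 \left(- 4 \left(-4 - 1\right)\right)\right) = -20198 + \left(33 - 8 \left(\left(-4\right) \left(-5\right)\right)^{2} + 16 \left(\left(-4\right) \left(-5\right)\right)\right) = -20198 + \left(33 - 8 \cdot 20^{2} + 16 \cdot 20\right) = -20198 + \left(33 - 3200 + 320\right) = -20198 - 2847 = -23045$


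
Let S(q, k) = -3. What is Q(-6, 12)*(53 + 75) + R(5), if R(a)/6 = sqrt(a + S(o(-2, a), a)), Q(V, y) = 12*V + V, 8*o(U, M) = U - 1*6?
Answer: -9984 + 6*sqrt(2) ≈ -9975.5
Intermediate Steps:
o(U, M) = -3/4 + U/8 (o(U, M) = (U - 1*6)/8 = (U - 6)/8 = (-6 + U)/8 = -3/4 + U/8)
Q(V, y) = 13*V
R(a) = 6*sqrt(-3 + a) (R(a) = 6*sqrt(a - 3) = 6*sqrt(-3 + a))
Q(-6, 12)*(53 + 75) + R(5) = (13*(-6))*(53 + 75) + 6*sqrt(-3 + 5) = -78*128 + 6*sqrt(2) = -9984 + 6*sqrt(2)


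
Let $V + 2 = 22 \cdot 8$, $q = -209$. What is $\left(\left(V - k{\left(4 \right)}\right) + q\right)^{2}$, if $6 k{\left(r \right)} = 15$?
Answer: $\frac{5625}{4} \approx 1406.3$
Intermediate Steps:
$k{\left(r \right)} = \frac{5}{2}$ ($k{\left(r \right)} = \frac{1}{6} \cdot 15 = \frac{5}{2}$)
$V = 174$ ($V = -2 + 22 \cdot 8 = -2 + 176 = 174$)
$\left(\left(V - k{\left(4 \right)}\right) + q\right)^{2} = \left(\left(174 - \frac{5}{2}\right) - 209\right)^{2} = \left(\frac{343}{2} - 209\right)^{2} = \left(- \frac{75}{2}\right)^{2} = \frac{5625}{4}$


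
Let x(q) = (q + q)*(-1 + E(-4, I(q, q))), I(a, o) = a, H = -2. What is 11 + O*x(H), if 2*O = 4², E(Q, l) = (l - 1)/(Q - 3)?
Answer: 205/7 ≈ 29.286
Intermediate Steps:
E(Q, l) = (-1 + l)/(-3 + Q)
O = 8 (O = (½)*4² = (½)*16 = 8)
x(q) = 2*q*(-6/7 - q/7) (x(q) = (q + q)*(-1 + (-1 + q)/(-3 - 4)) = (2*q)*(-1 + (-1 + q)/(-7)) = (2*q)*(-1 - (-1 + q)/7) = (2*q)*(-1 + (⅐ - q/7)) = (2*q)*(-6/7 - q/7) = 2*q*(-6/7 - q/7))
11 + O*x(H) = 11 + 8*(-2/7*(-2)*(6 - 2)) = 11 + 8*(-2/7*(-2)*4) = 11 + 8*(16/7) = 11 + 128/7 = 205/7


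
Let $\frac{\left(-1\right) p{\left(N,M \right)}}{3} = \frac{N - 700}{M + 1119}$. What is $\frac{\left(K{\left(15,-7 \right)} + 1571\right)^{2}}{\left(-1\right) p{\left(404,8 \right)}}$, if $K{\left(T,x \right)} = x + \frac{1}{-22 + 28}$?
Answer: $- \frac{99264159575}{31968} \approx -3.1051 \cdot 10^{6}$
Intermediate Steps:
$p{\left(N,M \right)} = - \frac{3 \left(-700 + N\right)}{1119 + M}$ ($p{\left(N,M \right)} = - 3 \frac{N - 700}{M + 1119} = - 3 \frac{-700 + N}{1119 + M} = - \frac{3 \left(-700 + N\right)}{1119 + M}$)
$K{\left(T,x \right)} = \frac{1}{6} + x$ ($K{\left(T,x \right)} = x + \frac{1}{6} = \frac{1}{6} + x$)
$\frac{\left(K{\left(15,-7 \right)} + 1571\right)^{2}}{\left(-1\right) p{\left(404,8 \right)}} = \frac{\left(\left(\frac{1}{6} - 7\right) + 1571\right)^{2}}{\left(-1\right) \frac{3 \left(700 - 404\right)}{1119 + 8}} = \frac{\left(- \frac{41}{6} + 1571\right)^{2}}{\left(-1\right) \frac{3 \left(700 - 404\right)}{1127}} = \frac{\left(\frac{9385}{6}\right)^{2}}{\left(-1\right) 3 \cdot \frac{1}{1127} \cdot 296} = \frac{88078225}{36 \left(\left(-1\right) \frac{888}{1127}\right)} = \frac{88078225}{36 \left(- \frac{888}{1127}\right)} = \frac{88078225}{36} \left(- \frac{1127}{888}\right) = - \frac{99264159575}{31968}$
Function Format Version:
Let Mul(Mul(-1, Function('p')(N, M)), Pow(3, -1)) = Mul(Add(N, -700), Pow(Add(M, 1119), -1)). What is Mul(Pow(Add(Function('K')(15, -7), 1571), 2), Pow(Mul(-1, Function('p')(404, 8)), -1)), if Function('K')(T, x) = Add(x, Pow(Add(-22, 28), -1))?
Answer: Rational(-99264159575, 31968) ≈ -3.1051e+6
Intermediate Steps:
Function('p')(N, M) = Mul(-3, Pow(Add(1119, M), -1), Add(-700, N)) (Function('p')(N, M) = Mul(-3, Mul(Add(N, -700), Pow(Add(M, 1119), -1))) = Mul(-3, Mul(Add(-700, N), Pow(Add(1119, M), -1))) = Mul(-3, Mul(Pow(Add(1119, M), -1), Add(-700, N))) = Mul(-3, Pow(Add(1119, M), -1), Add(-700, N)))
Function('K')(T, x) = Add(Rational(1, 6), x) (Function('K')(T, x) = Add(x, Pow(6, -1)) = Add(x, Rational(1, 6)) = Add(Rational(1, 6), x))
Mul(Pow(Add(Function('K')(15, -7), 1571), 2), Pow(Mul(-1, Function('p')(404, 8)), -1)) = Mul(Pow(Add(Add(Rational(1, 6), -7), 1571), 2), Pow(Mul(-1, Mul(3, Pow(Add(1119, 8), -1), Add(700, Mul(-1, 404)))), -1)) = Mul(Pow(Add(Rational(-41, 6), 1571), 2), Pow(Mul(-1, Mul(3, Pow(1127, -1), Add(700, -404))), -1)) = Mul(Pow(Rational(9385, 6), 2), Pow(Mul(-1, Mul(3, Rational(1, 1127), 296)), -1)) = Mul(Rational(88078225, 36), Pow(Mul(-1, Rational(888, 1127)), -1)) = Mul(Rational(88078225, 36), Pow(Rational(-888, 1127), -1)) = Mul(Rational(88078225, 36), Rational(-1127, 888)) = Rational(-99264159575, 31968)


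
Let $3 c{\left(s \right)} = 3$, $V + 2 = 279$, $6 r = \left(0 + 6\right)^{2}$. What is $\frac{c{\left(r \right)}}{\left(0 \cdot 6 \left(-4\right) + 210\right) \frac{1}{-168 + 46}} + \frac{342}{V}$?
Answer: $\frac{19013}{29085} \approx 0.6537$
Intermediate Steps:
$r = 6$ ($r = \frac{\left(0 + 6\right)^{2}}{6} = \frac{6^{2}}{6} = \frac{1}{6} \cdot 36 = 6$)
$V = 277$ ($V = -2 + 279 = 277$)
$c{\left(s \right)} = 1$ ($c{\left(s \right)} = \frac{1}{3} \cdot 3 = 1$)
$\frac{c{\left(r \right)}}{\left(0 \cdot 6 \left(-4\right) + 210\right) \frac{1}{-168 + 46}} + \frac{342}{V} = 1 \frac{1}{\left(0 \cdot 6 \left(-4\right) + 210\right) \frac{1}{-168 + 46}} + \frac{342}{277} = 1 \frac{1}{\left(0 \left(-4\right) + 210\right) \frac{1}{-122}} + 342 \cdot \frac{1}{277} = 1 \frac{1}{\left(0 + 210\right) \left(- \frac{1}{122}\right)} + \frac{342}{277} = 1 \frac{1}{210 \left(- \frac{1}{122}\right)} + \frac{342}{277} = 1 \frac{1}{- \frac{105}{61}} + \frac{342}{277} = 1 \left(- \frac{61}{105}\right) + \frac{342}{277} = - \frac{61}{105} + \frac{342}{277} = \frac{19013}{29085}$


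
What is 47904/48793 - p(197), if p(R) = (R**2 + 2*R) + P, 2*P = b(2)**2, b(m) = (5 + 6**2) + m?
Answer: -3915786407/97586 ≈ -40127.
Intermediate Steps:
b(m) = 41 + m (b(m) = (5 + 36) + m = 41 + m)
P = 1849/2 (P = (41 + 2)**2/2 = (1/2)*43**2 = (1/2)*1849 = 1849/2 ≈ 924.50)
p(R) = 1849/2 + R**2 + 2*R (p(R) = (R**2 + 2*R) + 1849/2 = 1849/2 + R**2 + 2*R)
47904/48793 - p(197) = 47904/48793 - (1849/2 + 197**2 + 2*197) = 47904*(1/48793) - (1849/2 + 38809 + 394) = 47904/48793 - 1*80255/2 = 47904/48793 - 80255/2 = -3915786407/97586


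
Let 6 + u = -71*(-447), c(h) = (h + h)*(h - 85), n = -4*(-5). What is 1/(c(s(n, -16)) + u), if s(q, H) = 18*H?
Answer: 1/246579 ≈ 4.0555e-6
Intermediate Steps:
n = 20
c(h) = 2*h*(-85 + h) (c(h) = (2*h)*(-85 + h) = 2*h*(-85 + h))
u = 31731 (u = -6 - 71*(-447) = -6 + 31737 = 31731)
1/(c(s(n, -16)) + u) = 1/(2*(18*(-16))*(-85 + 18*(-16)) + 31731) = 1/(2*(-288)*(-85 - 288) + 31731) = 1/(2*(-288)*(-373) + 31731) = 1/(214848 + 31731) = 1/246579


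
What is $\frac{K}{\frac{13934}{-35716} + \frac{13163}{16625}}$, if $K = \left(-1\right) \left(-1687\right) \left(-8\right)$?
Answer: $- \frac{4006817318000}{119238479} \approx -33603.0$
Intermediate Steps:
$K = -13496$ ($K = 1687 \left(-8\right) = -13496$)
$\frac{K}{\frac{13934}{-35716} + \frac{13163}{16625}} = - \frac{13496}{\frac{13934}{-35716} + \frac{13163}{16625}} = - \frac{13496}{13934 \left(- \frac{1}{35716}\right) + 13163 \cdot \frac{1}{16625}} = - \frac{13496}{- \frac{6967}{17858} + \frac{13163}{16625}} = - \frac{13496}{\frac{119238479}{296889250}} = \left(-13496\right) \frac{296889250}{119238479} = - \frac{4006817318000}{119238479}$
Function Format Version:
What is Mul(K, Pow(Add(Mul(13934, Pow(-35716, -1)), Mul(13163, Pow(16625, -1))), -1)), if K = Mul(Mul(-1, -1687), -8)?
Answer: Rational(-4006817318000, 119238479) ≈ -33603.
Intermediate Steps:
K = -13496 (K = Mul(1687, -8) = -13496)
Mul(K, Pow(Add(Mul(13934, Pow(-35716, -1)), Mul(13163, Pow(16625, -1))), -1)) = Mul(-13496, Pow(Add(Mul(13934, Pow(-35716, -1)), Mul(13163, Pow(16625, -1))), -1)) = Mul(-13496, Pow(Add(Mul(13934, Rational(-1, 35716)), Mul(13163, Rational(1, 16625))), -1)) = Mul(-13496, Pow(Add(Rational(-6967, 17858), Rational(13163, 16625)), -1)) = Mul(-13496, Pow(Rational(119238479, 296889250), -1)) = Mul(-13496, Rational(296889250, 119238479)) = Rational(-4006817318000, 119238479)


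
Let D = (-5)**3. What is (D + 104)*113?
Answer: -2373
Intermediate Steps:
D = -125
(D + 104)*113 = (-125 + 104)*113 = -21*113 = -2373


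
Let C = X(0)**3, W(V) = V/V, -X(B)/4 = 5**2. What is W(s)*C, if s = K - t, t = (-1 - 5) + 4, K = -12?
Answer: -1000000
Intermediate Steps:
X(B) = -100 (X(B) = -4*5**2 = -4*25 = -100)
t = -2 (t = -6 + 4 = -2)
s = -10 (s = -12 - 1*(-2) = -12 + 2 = -10)
W(V) = 1
C = -1000000 (C = (-100)**3 = -1000000)
W(s)*C = 1*(-1000000) = -1000000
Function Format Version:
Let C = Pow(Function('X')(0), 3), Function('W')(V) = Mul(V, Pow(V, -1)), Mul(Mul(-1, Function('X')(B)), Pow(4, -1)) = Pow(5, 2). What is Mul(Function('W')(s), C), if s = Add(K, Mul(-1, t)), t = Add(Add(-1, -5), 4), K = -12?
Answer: -1000000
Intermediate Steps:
Function('X')(B) = -100 (Function('X')(B) = Mul(-4, Pow(5, 2)) = Mul(-4, 25) = -100)
t = -2 (t = Add(-6, 4) = -2)
s = -10 (s = Add(-12, Mul(-1, -2)) = Add(-12, 2) = -10)
Function('W')(V) = 1
C = -1000000 (C = Pow(-100, 3) = -1000000)
Mul(Function('W')(s), C) = Mul(1, -1000000) = -1000000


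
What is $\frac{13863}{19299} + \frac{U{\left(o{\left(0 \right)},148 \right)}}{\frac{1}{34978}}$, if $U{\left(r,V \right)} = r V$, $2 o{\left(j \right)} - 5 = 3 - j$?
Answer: $\frac{133207981229}{6433} \approx 2.0707 \cdot 10^{7}$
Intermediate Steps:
$o{\left(j \right)} = 4 - \frac{j}{2}$ ($o{\left(j \right)} = \frac{5}{2} + \frac{3 - j}{2} = \frac{5}{2} - \left(- \frac{3}{2} + \frac{j}{2}\right) = 4 - \frac{j}{2}$)
$U{\left(r,V \right)} = V r$
$\frac{13863}{19299} + \frac{U{\left(o{\left(0 \right)},148 \right)}}{\frac{1}{34978}} = \frac{13863}{19299} + \frac{148 \left(4 - 0\right)}{\frac{1}{34978}} = 13863 \cdot \frac{1}{19299} + 148 \left(4 + 0\right) \frac{1}{\frac{1}{34978}} = \frac{4621}{6433} + 148 \cdot 4 \cdot 34978 = \frac{4621}{6433} + 592 \cdot 34978 = \frac{4621}{6433} + 20706976 = \frac{133207981229}{6433}$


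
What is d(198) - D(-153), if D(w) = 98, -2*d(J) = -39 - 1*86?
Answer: -71/2 ≈ -35.500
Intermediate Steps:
d(J) = 125/2 (d(J) = -(-39 - 1*86)/2 = -(-39 - 86)/2 = -1/2*(-125) = 125/2)
d(198) - D(-153) = 125/2 - 1*98 = 125/2 - 98 = -71/2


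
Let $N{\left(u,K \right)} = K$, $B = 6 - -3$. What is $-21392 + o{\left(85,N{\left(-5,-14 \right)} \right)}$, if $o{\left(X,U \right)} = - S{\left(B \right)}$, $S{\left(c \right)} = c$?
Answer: $-21401$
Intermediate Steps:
$B = 9$ ($B = 6 + 3 = 9$)
$o{\left(X,U \right)} = -9$ ($o{\left(X,U \right)} = \left(-1\right) 9 = -9$)
$-21392 + o{\left(85,N{\left(-5,-14 \right)} \right)} = -21392 - 9 = -21401$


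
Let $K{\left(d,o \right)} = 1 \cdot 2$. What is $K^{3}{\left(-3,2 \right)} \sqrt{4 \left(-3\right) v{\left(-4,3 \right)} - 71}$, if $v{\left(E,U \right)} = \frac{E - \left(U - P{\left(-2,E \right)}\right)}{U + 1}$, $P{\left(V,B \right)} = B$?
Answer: $8 i \sqrt{38} \approx 49.315 i$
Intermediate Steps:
$K{\left(d,o \right)} = 2$
$v{\left(E,U \right)} = \frac{- U + 2 E}{1 + U}$ ($v{\left(E,U \right)} = \frac{E + \left(E - U\right)}{U + 1} = \frac{- U + 2 E}{1 + U}$)
$K^{3}{\left(-3,2 \right)} \sqrt{4 \left(-3\right) v{\left(-4,3 \right)} - 71} = 2^{3} \sqrt{4 \left(-3\right) \frac{\left(-1\right) 3 + 2 \left(-4\right)}{1 + 3} - 71} = 8 \sqrt{- 12 \frac{-3 - 8}{4} - 71} = 8 \sqrt{- 12 \cdot \frac{1}{4} \left(-11\right) - 71} = 8 \sqrt{\left(-12\right) \left(- \frac{11}{4}\right) - 71} = 8 \sqrt{33 - 71} = 8 \sqrt{-38} = 8 i \sqrt{38}$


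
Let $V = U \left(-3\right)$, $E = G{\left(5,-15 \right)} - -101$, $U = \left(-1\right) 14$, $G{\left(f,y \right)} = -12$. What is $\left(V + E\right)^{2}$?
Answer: $17161$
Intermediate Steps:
$U = -14$
$E = 89$ ($E = -12 - -101 = -12 + 101 = 89$)
$V = 42$ ($V = \left(-14\right) \left(-3\right) = 42$)
$\left(V + E\right)^{2} = \left(42 + 89\right)^{2} = 131^{2} = 17161$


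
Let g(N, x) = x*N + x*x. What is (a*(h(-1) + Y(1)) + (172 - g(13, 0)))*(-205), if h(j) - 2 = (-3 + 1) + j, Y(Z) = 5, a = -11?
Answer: -26240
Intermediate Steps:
h(j) = j (h(j) = 2 + ((-3 + 1) + j) = 2 + (-2 + j) = j)
g(N, x) = x² + N*x (g(N, x) = N*x + x² = x² + N*x)
(a*(h(-1) + Y(1)) + (172 - g(13, 0)))*(-205) = (-11*(-1 + 5) + (172 - 0*(13 + 0)))*(-205) = (-11*4 + (172 - 0*13))*(-205) = (-44 + (172 - 1*0))*(-205) = (-44 + (172 + 0))*(-205) = (-44 + 172)*(-205) = 128*(-205) = -26240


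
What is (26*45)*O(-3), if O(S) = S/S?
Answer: 1170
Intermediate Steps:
O(S) = 1
(26*45)*O(-3) = (26*45)*1 = 1170*1 = 1170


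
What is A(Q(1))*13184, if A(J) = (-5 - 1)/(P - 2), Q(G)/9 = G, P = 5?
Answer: -26368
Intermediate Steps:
Q(G) = 9*G
A(J) = -2 (A(J) = (-5 - 1)/(5 - 2) = -6/3 = -6*⅓ = -2)
A(Q(1))*13184 = -2*13184 = -26368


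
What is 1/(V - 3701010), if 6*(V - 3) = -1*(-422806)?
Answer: -3/10891618 ≈ -2.7544e-7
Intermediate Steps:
V = 211412/3 (V = 3 + (-1*(-422806))/6 = 3 + (⅙)*422806 = 3 + 211403/3 = 211412/3 ≈ 70471.)
1/(V - 3701010) = 1/(211412/3 - 3701010) = 1/(-10891618/3) = -3/10891618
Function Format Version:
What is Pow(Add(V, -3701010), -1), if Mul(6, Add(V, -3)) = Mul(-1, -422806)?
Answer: Rational(-3, 10891618) ≈ -2.7544e-7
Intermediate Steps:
V = Rational(211412, 3) (V = Add(3, Mul(Rational(1, 6), Mul(-1, -422806))) = Add(3, Mul(Rational(1, 6), 422806)) = Add(3, Rational(211403, 3)) = Rational(211412, 3) ≈ 70471.)
Pow(Add(V, -3701010), -1) = Pow(Add(Rational(211412, 3), -3701010), -1) = Pow(Rational(-10891618, 3), -1) = Rational(-3, 10891618)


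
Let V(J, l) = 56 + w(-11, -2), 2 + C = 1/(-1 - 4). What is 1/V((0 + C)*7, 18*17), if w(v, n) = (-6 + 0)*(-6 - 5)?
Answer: 1/122 ≈ 0.0081967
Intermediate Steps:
C = -11/5 (C = -2 + 1/(-1 - 4) = -2 + 1/(-5) = -2 - ⅕ = -11/5 ≈ -2.2000)
w(v, n) = 66 (w(v, n) = -6*(-11) = 66)
V(J, l) = 122 (V(J, l) = 56 + 66 = 122)
1/V((0 + C)*7, 18*17) = 1/122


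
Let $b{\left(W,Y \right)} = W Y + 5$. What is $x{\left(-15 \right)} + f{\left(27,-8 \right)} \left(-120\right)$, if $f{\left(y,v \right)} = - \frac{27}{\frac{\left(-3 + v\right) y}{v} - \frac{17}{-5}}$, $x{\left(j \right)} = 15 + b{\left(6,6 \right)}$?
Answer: $\frac{220376}{1621} \approx 135.95$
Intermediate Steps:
$b{\left(W,Y \right)} = 5 + W Y$
$x{\left(j \right)} = 56$ ($x{\left(j \right)} = 15 + \left(5 + 6 \cdot 6\right) = 15 + \left(5 + 36\right) = 15 + 41 = 56$)
$f{\left(y,v \right)} = - \frac{27}{\frac{17}{5} + \frac{y \left(-3 + v\right)}{v}}$ ($f{\left(y,v \right)} = - \frac{27}{\frac{y \left(-3 + v\right)}{v} - - \frac{17}{5}} = - \frac{27}{\frac{y \left(-3 + v\right)}{v} + \frac{17}{5}} = - \frac{27}{\frac{17}{5} + \frac{y \left(-3 + v\right)}{v}}$)
$x{\left(-15 \right)} + f{\left(27,-8 \right)} \left(-120\right) = 56 + \left(-135\right) \left(-8\right) \frac{1}{\left(-15\right) 27 + 17 \left(-8\right) + 5 \left(-8\right) 27} \left(-120\right) = 56 + \left(-135\right) \left(-8\right) \frac{1}{-405 - 136 - 1080} \left(-120\right) = 56 + \left(-135\right) \left(-8\right) \frac{1}{-1621} \left(-120\right) = 56 + \left(-135\right) \left(-8\right) \left(- \frac{1}{1621}\right) \left(-120\right) = 56 - - \frac{129600}{1621} = 56 + \frac{129600}{1621} = \frac{220376}{1621}$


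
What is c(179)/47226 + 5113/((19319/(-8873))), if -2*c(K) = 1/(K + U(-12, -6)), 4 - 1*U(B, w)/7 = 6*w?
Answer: -1966844919176051/837545648292 ≈ -2348.3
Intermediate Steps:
U(B, w) = 28 - 42*w
c(K) = -1/(2*(280 + K)) (c(K) = -1/(2*(K + (28 - 42*(-6)))) = -1/(2*(K + (28 + 252))) = -1/(2*(K + 280)) = -1/(2*(280 + K)))
c(179)/47226 + 5113/((19319/(-8873))) = -1/(560 + 2*179)/47226 + 5113/((19319/(-8873))) = -1/(560 + 358)*(1/47226) + 5113/((19319*(-1/8873))) = -1/918*(1/47226) + 5113/(-19319/8873) = -1*1/918*(1/47226) + 5113*(-8873/19319) = -1/918*1/47226 - 45367649/19319 = -1/43353468 - 45367649/19319 = -1966844919176051/837545648292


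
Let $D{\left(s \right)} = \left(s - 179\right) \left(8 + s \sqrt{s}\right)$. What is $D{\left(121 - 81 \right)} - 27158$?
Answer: $-28270 - 11120 \sqrt{10} \approx -63435.0$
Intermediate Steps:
$D{\left(s \right)} = \left(-179 + s\right) \left(8 + s^{\frac{3}{2}}\right)$
$D{\left(121 - 81 \right)} - 27158 = \left(-1432 + \left(121 - 81\right)^{\frac{5}{2}} - 179 \left(121 - 81\right)^{\frac{3}{2}} + 8 \left(121 - 81\right)\right) - 27158 = \left(-1432 + 40^{\frac{5}{2}} - 179 \cdot 40^{\frac{3}{2}} + 8 \cdot 40\right) - 27158 = \left(-1432 + 3200 \sqrt{10} - 179 \cdot 80 \sqrt{10} + 320\right) - 27158 = \left(-1432 + 3200 \sqrt{10} - 14320 \sqrt{10} + 320\right) - 27158 = \left(-1112 - 11120 \sqrt{10}\right) - 27158 = -28270 - 11120 \sqrt{10}$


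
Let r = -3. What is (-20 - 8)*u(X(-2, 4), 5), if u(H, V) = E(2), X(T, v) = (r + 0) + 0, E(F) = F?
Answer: -56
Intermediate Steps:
X(T, v) = -3 (X(T, v) = (-3 + 0) + 0 = -3 + 0 = -3)
u(H, V) = 2
(-20 - 8)*u(X(-2, 4), 5) = (-20 - 8)*2 = -28*2 = -56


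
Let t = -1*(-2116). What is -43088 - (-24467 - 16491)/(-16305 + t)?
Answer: -611416590/14189 ≈ -43091.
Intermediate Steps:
t = 2116
-43088 - (-24467 - 16491)/(-16305 + t) = -43088 - (-24467 - 16491)/(-16305 + 2116) = -43088 - (-40958)/(-14189) = -43088 - (-40958)*(-1)/14189 = -43088 - 1*40958/14189 = -43088 - 40958/14189 = -611416590/14189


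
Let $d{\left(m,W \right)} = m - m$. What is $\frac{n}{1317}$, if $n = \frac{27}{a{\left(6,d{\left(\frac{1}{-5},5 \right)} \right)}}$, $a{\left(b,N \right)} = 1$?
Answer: $\frac{9}{439} \approx 0.020501$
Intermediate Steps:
$d{\left(m,W \right)} = 0$
$n = 27$ ($n = \frac{27}{1} = 27 \cdot 1 = 27$)
$\frac{n}{1317} = \frac{1}{1317} \cdot 27 = \frac{9}{439}$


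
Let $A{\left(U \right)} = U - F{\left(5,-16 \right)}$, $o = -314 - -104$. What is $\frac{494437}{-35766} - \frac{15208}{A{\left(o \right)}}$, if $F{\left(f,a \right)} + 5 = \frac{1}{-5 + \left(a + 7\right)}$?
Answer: $\frac{6196470839}{102612654} \approx 60.387$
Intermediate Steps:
$o = -210$ ($o = -314 + 104 = -210$)
$F{\left(f,a \right)} = -5 + \frac{1}{2 + a}$ ($F{\left(f,a \right)} = -5 + \frac{1}{-5 + \left(a + 7\right)} = -5 + \frac{1}{-5 + \left(7 + a\right)} = -5 + \frac{1}{2 + a}$)
$A{\left(U \right)} = \frac{71}{14} + U$ ($A{\left(U \right)} = U - \frac{-9 - -80}{2 - 16} = U - \frac{-9 + 80}{-14} = U - \left(- \frac{1}{14}\right) 71 = U - - \frac{71}{14} = U + \frac{71}{14} = \frac{71}{14} + U$)
$\frac{494437}{-35766} - \frac{15208}{A{\left(o \right)}} = \frac{494437}{-35766} - \frac{15208}{\frac{71}{14} - 210} = 494437 \left(- \frac{1}{35766}\right) - \frac{15208}{- \frac{2869}{14}} = - \frac{494437}{35766} - - \frac{212912}{2869} = - \frac{494437}{35766} + \frac{212912}{2869} = \frac{6196470839}{102612654}$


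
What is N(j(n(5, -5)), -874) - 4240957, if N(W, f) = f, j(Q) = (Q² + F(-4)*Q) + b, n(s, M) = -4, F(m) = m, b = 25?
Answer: -4241831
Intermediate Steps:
j(Q) = 25 + Q² - 4*Q (j(Q) = (Q² - 4*Q) + 25 = 25 + Q² - 4*Q)
N(j(n(5, -5)), -874) - 4240957 = -874 - 4240957 = -4241831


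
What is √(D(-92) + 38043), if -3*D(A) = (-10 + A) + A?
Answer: √342969/3 ≈ 195.21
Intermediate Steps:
D(A) = 10/3 - 2*A/3 (D(A) = -((-10 + A) + A)/3 = -(-10 + 2*A)/3 = 10/3 - 2*A/3)
√(D(-92) + 38043) = √((10/3 - ⅔*(-92)) + 38043) = √((10/3 + 184/3) + 38043) = √(194/3 + 38043) = √(114323/3) = √342969/3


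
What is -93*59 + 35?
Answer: -5452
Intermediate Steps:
-93*59 + 35 = -5487 + 35 = -5452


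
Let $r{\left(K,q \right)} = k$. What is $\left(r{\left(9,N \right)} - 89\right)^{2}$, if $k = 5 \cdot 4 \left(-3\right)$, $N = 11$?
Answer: $22201$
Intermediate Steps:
$k = -60$ ($k = 20 \left(-3\right) = -60$)
$r{\left(K,q \right)} = -60$
$\left(r{\left(9,N \right)} - 89\right)^{2} = \left(-60 - 89\right)^{2} = \left(-149\right)^{2} = 22201$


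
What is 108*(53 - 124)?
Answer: -7668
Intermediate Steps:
108*(53 - 124) = 108*(-71) = -7668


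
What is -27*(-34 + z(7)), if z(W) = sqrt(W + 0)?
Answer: 918 - 27*sqrt(7) ≈ 846.56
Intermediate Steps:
z(W) = sqrt(W)
-27*(-34 + z(7)) = -27*(-34 + sqrt(7)) = 918 - 27*sqrt(7)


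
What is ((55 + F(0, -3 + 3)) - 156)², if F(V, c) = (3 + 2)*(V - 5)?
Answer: 15876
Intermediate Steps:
F(V, c) = -25 + 5*V (F(V, c) = 5*(-5 + V) = -25 + 5*V)
((55 + F(0, -3 + 3)) - 156)² = ((55 + (-25 + 5*0)) - 156)² = ((55 + (-25 + 0)) - 156)² = ((55 - 25) - 156)² = (30 - 156)² = (-126)² = 15876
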